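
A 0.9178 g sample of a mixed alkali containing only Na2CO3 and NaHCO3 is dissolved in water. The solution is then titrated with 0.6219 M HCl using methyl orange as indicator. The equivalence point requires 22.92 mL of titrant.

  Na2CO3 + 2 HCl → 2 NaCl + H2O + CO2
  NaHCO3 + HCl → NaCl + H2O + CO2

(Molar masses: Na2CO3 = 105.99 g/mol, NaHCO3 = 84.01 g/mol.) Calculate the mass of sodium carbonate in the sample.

0.4779 g

n(HCl) = 0.02292 × 0.6219 = 0.01425 mol
Let x = n(Na2CO3), y = n(NaHCO3).
Titrant: 2x + 1y = 0.01425;  mass: 105.99x + 84.01y = 0.9178
Solving, x = 4.509 × 10^-3 mol, y = 5.237 × 10^-3 mol
mass of Na2CO3 = 4.509 × 10^-3 × 105.99 = 0.4779 g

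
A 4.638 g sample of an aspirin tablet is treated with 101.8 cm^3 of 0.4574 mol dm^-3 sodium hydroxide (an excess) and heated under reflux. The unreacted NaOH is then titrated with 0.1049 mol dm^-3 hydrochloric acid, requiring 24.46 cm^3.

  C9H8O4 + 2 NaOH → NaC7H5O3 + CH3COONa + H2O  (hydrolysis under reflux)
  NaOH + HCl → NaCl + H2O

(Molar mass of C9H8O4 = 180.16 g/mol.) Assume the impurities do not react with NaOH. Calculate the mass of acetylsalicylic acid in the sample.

n(NaOH) added = 0.1018 × 0.4574 = 0.04656 mol
n(HCl) used in back-titration = 0.02446 × 0.1049 = 2.566 × 10^-3 mol
n(NaOH) left over = 2.566 × 10^-3 mol (1:1 ratio)
n(NaOH) consumed by analyte = 0.04656 − 2.566 × 10^-3 = 0.04400 mol
From the 1:2 ratio, n(C9H8O4) = 1/2 × 0.04400 = 0.02200 mol
mass of C9H8O4 = 0.02200 × 180.16 = 3.963 g

3.963 g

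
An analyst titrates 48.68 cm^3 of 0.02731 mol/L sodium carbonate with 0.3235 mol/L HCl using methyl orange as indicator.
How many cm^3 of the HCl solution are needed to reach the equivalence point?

8.219 mL

Na2CO3 + 2 HCl → 2 NaCl + H2O + CO2
n(Na2CO3) = 0.04868 L × 0.02731 mol/L = 1.329 × 10^-3 mol
From the 2:1 stoichiometry, n(HCl) = 2/1 × 1.329 × 10^-3 = 2.659 × 10^-3 mol
V(HCl) = 2.659 × 10^-3 mol / 0.3235 mol/L = 0.008219 L = 8.219 mL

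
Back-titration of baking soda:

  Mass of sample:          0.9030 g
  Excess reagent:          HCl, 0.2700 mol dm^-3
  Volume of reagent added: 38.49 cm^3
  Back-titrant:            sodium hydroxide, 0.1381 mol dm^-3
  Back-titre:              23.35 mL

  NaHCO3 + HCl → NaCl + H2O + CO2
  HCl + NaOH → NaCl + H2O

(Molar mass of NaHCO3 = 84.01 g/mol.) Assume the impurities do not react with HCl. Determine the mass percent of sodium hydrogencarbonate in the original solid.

n(HCl) added = 0.03849 × 0.2700 = 0.01039 mol
n(NaOH) used in back-titration = 0.02335 × 0.1381 = 3.225 × 10^-3 mol
n(HCl) left over = 3.225 × 10^-3 mol (1:1 ratio)
n(HCl) consumed by analyte = 0.01039 − 3.225 × 10^-3 = 7.168 × 10^-3 mol
n(NaHCO3) = 7.168 × 10^-3 mol (1:1 ratio)
mass of NaHCO3 = 7.168 × 10^-3 × 84.01 = 0.6022 g
% NaHCO3 = 0.6022 / 0.9030 × 100 = 66.68 %

66.68 %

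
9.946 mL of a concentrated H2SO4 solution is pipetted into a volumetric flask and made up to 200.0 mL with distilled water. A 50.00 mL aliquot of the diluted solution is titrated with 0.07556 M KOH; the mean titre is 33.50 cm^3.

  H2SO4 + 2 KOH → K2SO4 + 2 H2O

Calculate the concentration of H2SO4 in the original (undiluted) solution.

n(KOH) = 0.03350 × 0.07556 = 2.531 × 10^-3 mol
From the 1:2 ratio, n(H2SO4) in the aliquot = 1/2 × 2.531 × 10^-3 = 1.266 × 10^-3 mol
[H2SO4]_dilute = 1.266 × 10^-3 / 0.05000 = 0.02531 mol/L
Dilution factor = 200.0 / 9.946 = 20.11
[H2SO4]_stock = 0.02531 × 20.11 = 0.5090 mol/L

0.5090 M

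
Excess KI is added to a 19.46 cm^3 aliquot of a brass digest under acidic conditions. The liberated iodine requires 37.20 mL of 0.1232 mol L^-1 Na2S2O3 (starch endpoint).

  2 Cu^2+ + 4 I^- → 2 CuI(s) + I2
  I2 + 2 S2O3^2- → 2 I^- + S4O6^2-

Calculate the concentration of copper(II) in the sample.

n(S2O3^2-) = 0.03720 × 0.1232 = 4.583 × 10^-3 mol
n(I2) = n(S2O3^2-)/2 = 2.292 × 10^-3 mol
From the 2:1 ratio, n(Cu2+) in the aliquot = 2/1 × 2.292 × 10^-3 = 4.583 × 10^-3 mol
[Cu2+] = 4.583 × 10^-3 / 0.01946 = 0.2355 mol/L

0.2355 mol/L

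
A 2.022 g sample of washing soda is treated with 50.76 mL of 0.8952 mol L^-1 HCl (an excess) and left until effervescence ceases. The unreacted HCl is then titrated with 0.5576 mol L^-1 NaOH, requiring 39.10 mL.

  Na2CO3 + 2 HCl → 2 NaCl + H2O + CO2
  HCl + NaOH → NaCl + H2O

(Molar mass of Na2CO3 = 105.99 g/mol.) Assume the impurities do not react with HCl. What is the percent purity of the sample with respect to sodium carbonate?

n(HCl) added = 0.05076 × 0.8952 = 0.04544 mol
n(NaOH) used in back-titration = 0.03910 × 0.5576 = 0.02180 mol
n(HCl) left over = 0.02180 mol (1:1 ratio)
n(HCl) consumed by analyte = 0.04544 − 0.02180 = 0.02364 mol
From the 1:2 ratio, n(Na2CO3) = 1/2 × 0.02364 = 0.01182 mol
mass of Na2CO3 = 0.01182 × 105.99 = 1.253 g
% Na2CO3 = 1.253 / 2.022 × 100 = 61.95 %

61.95 %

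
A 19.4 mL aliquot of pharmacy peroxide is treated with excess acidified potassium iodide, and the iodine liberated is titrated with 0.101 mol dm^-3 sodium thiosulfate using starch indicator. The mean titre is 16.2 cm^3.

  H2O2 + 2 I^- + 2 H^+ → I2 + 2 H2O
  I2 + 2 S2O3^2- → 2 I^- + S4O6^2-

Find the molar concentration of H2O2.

n(S2O3^2-) = 0.0162 × 0.101 = 1.64 × 10^-3 mol
n(I2) = n(S2O3^2-)/2 = 8.18 × 10^-4 mol
n(H2O2) in the aliquot = 8.18 × 10^-4 mol (1:1 ratio)
[H2O2] = 8.18 × 10^-4 / 0.0194 = 0.0422 mol/L

0.0422 mol/L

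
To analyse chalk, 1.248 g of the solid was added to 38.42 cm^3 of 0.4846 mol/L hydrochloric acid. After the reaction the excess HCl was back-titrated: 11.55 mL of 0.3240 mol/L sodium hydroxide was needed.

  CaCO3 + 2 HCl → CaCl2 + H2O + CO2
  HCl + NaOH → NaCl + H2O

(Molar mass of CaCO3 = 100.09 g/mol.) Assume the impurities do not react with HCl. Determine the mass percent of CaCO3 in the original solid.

59.65 %

n(HCl) added = 0.03842 × 0.4846 = 0.01862 mol
n(NaOH) used in back-titration = 0.01155 × 0.3240 = 3.742 × 10^-3 mol
n(HCl) left over = 3.742 × 10^-3 mol (1:1 ratio)
n(HCl) consumed by analyte = 0.01862 − 3.742 × 10^-3 = 0.01488 mol
From the 1:2 ratio, n(CaCO3) = 1/2 × 0.01488 = 7.438 × 10^-3 mol
mass of CaCO3 = 7.438 × 10^-3 × 100.09 = 0.7445 g
% CaCO3 = 0.7445 / 1.248 × 100 = 59.65 %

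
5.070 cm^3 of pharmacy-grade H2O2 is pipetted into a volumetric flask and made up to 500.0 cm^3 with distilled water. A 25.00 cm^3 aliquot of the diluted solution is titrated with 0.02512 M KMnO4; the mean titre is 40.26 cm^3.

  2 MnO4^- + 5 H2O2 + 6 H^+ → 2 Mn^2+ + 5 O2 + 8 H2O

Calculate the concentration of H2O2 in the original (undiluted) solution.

9.974 M

n(KMnO4) = 0.04026 × 0.02512 = 1.011 × 10^-3 mol
From the 5:2 ratio, n(H2O2) in the aliquot = 5/2 × 1.011 × 10^-3 = 2.528 × 10^-3 mol
[H2O2]_dilute = 2.528 × 10^-3 / 0.02500 = 0.1011 mol/L
Dilution factor = 500.0 / 5.070 = 98.62
[H2O2]_stock = 0.1011 × 98.62 = 9.974 mol/L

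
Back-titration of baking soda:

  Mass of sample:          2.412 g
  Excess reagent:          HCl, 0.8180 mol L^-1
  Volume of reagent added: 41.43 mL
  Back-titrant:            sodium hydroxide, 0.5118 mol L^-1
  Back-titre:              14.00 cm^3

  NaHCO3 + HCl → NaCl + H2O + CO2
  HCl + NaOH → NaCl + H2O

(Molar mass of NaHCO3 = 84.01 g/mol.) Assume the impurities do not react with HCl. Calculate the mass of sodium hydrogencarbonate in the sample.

2.245 g

n(HCl) added = 0.04143 × 0.8180 = 0.03389 mol
n(NaOH) used in back-titration = 0.01400 × 0.5118 = 7.165 × 10^-3 mol
n(HCl) left over = 7.165 × 10^-3 mol (1:1 ratio)
n(HCl) consumed by analyte = 0.03389 − 7.165 × 10^-3 = 0.02672 mol
n(NaHCO3) = 0.02672 mol (1:1 ratio)
mass of NaHCO3 = 0.02672 × 84.01 = 2.245 g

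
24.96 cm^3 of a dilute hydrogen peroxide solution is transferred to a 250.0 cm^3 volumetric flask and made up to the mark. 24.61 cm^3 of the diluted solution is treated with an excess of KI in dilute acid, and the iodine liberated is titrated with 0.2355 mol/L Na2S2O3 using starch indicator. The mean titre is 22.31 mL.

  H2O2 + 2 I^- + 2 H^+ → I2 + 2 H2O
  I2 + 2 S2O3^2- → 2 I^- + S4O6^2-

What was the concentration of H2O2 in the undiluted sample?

n(S2O3^2-) = 0.02231 × 0.2355 = 5.254 × 10^-3 mol
n(I2) = n(S2O3^2-)/2 = 2.627 × 10^-3 mol
n(H2O2) in the aliquot = 2.627 × 10^-3 mol (1:1 ratio)
[H2O2]_dilute = 2.627 × 10^-3 / 0.02461 = 0.1067 mol/L
[H2O2]_original = 0.1067 × 250.0/24.96 = 1.069 mol/L

1.069 mol/L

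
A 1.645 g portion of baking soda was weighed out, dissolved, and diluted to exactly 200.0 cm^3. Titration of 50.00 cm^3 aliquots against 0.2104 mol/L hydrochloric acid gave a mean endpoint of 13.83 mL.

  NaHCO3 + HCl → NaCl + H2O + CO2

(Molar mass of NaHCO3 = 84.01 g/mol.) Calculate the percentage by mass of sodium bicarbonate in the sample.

n(HCl) per titration = 0.01383 × 0.2104 = 2.910 × 10^-3 mol
n(NaHCO3) in each aliquot = 2.910 × 10^-3 mol (1:1 ratio)
n(NaHCO3) in the whole flask = 2.910 × 10^-3 × 200.0/50.00 = 0.01164 mol
mass of NaHCO3 = 0.01164 × 84.01 = 0.9778 g
% NaHCO3 = 0.9778 / 1.645 × 100 = 59.44 %

59.44 %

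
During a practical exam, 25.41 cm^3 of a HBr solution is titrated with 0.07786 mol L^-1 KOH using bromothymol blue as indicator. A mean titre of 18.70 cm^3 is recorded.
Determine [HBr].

HBr + KOH → KBr + H2O
n(KOH) = 0.01870 L × 0.07786 mol/L = 1.456 × 10^-3 mol
n(HBr) = 1.456 × 10^-3 mol (1:1 mole ratio)
[HBr] = 1.456 × 10^-3 mol / 0.02541 L = 0.05730 mol/L

0.05730 mol/L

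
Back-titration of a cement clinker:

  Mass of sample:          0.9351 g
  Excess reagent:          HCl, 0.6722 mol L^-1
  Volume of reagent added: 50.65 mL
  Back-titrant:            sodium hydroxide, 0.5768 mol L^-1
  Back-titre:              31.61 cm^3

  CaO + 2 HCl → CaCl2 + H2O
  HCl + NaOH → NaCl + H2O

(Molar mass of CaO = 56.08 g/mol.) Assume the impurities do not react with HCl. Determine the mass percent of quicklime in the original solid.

n(HCl) added = 0.05065 × 0.6722 = 0.03405 mol
n(NaOH) used in back-titration = 0.03161 × 0.5768 = 0.01823 mol
n(HCl) left over = 0.01823 mol (1:1 ratio)
n(HCl) consumed by analyte = 0.03405 − 0.01823 = 0.01581 mol
From the 1:2 ratio, n(CaO) = 1/2 × 0.01581 = 7.907 × 10^-3 mol
mass of CaO = 7.907 × 10^-3 × 56.08 = 0.4434 g
% CaO = 0.4434 / 0.9351 × 100 = 47.42 %

47.42 %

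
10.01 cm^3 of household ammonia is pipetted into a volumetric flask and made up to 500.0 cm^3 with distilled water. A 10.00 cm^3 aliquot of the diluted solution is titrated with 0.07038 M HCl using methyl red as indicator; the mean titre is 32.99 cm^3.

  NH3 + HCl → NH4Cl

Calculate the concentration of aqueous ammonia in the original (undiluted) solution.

11.60 M

n(HCl) = 0.03299 × 0.07038 = 2.322 × 10^-3 mol
n(NH3) in the aliquot = 2.322 × 10^-3 mol (1:1 ratio)
[NH3]_dilute = 2.322 × 10^-3 / 0.01000 = 0.2322 mol/L
Dilution factor = 500.0 / 10.01 = 49.95
[NH3]_stock = 0.2322 × 49.95 = 11.60 mol/L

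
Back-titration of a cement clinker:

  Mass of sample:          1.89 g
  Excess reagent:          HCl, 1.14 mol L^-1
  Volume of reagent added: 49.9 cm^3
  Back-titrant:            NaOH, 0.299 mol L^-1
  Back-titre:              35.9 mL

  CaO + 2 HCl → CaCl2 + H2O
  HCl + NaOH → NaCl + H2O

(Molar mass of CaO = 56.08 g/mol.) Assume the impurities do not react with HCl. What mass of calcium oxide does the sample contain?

n(HCl) added = 0.0499 × 1.14 = 0.0569 mol
n(NaOH) used in back-titration = 0.0359 × 0.299 = 0.0107 mol
n(HCl) left over = 0.0107 mol (1:1 ratio)
n(HCl) consumed by analyte = 0.0569 − 0.0107 = 0.0462 mol
From the 1:2 ratio, n(CaO) = 1/2 × 0.0462 = 0.0231 mol
mass of CaO = 0.0231 × 56.08 = 1.29 g

1.29 g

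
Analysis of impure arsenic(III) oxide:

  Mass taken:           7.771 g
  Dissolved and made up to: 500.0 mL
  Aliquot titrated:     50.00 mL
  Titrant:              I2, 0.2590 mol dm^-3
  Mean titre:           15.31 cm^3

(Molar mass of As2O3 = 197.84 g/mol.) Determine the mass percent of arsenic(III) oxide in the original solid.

As2O3 + 2 I2 + 2 H2O → As2O5 + 4 HI
n(I2) per titration = 0.01531 × 0.2590 = 3.965 × 10^-3 mol
From the 1:2 ratio, n(As2O3) in each aliquot = 1/2 × 3.965 × 10^-3 = 1.983 × 10^-3 mol
n(As2O3) in the whole flask = 1.983 × 10^-3 × 500.0/50.00 = 0.01983 mol
mass of As2O3 = 0.01983 × 197.84 = 3.922 g
% As2O3 = 3.922 / 7.771 × 100 = 50.48 %

50.48 %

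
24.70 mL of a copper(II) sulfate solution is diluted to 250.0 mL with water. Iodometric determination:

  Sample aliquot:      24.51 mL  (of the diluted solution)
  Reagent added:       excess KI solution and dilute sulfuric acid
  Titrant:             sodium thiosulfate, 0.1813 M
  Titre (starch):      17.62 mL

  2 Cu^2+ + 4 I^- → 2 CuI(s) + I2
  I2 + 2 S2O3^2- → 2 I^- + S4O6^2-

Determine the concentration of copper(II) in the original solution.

n(S2O3^2-) = 0.01762 × 0.1813 = 3.195 × 10^-3 mol
n(I2) = n(S2O3^2-)/2 = 1.597 × 10^-3 mol
From the 2:1 ratio, n(Cu2+) in the aliquot = 2/1 × 1.597 × 10^-3 = 3.195 × 10^-3 mol
[Cu2+]_dilute = 3.195 × 10^-3 / 0.02451 = 0.1303 mol/L
[Cu2+]_original = 0.1303 × 250.0/24.70 = 1.319 mol/L

1.319 M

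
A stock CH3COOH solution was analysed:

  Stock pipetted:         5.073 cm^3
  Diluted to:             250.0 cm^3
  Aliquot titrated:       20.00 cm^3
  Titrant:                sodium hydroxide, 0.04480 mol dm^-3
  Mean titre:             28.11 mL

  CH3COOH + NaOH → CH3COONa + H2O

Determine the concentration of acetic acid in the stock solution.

n(NaOH) = 0.02811 × 0.04480 = 1.259 × 10^-3 mol
n(CH3COOH) in the aliquot = 1.259 × 10^-3 mol (1:1 ratio)
[CH3COOH]_dilute = 1.259 × 10^-3 / 0.02000 = 0.06297 mol/L
Dilution factor = 250.0 / 5.073 = 49.28
[CH3COOH]_stock = 0.06297 × 49.28 = 3.103 mol/L

3.103 mol/L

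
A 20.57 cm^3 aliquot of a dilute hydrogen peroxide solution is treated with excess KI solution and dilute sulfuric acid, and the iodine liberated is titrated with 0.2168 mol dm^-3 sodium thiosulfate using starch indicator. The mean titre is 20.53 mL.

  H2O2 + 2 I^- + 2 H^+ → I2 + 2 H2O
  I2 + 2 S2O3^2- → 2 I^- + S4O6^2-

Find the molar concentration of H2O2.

0.1082 mol/L

n(S2O3^2-) = 0.02053 × 0.2168 = 4.451 × 10^-3 mol
n(I2) = n(S2O3^2-)/2 = 2.225 × 10^-3 mol
n(H2O2) in the aliquot = 2.225 × 10^-3 mol (1:1 ratio)
[H2O2] = 2.225 × 10^-3 / 0.02057 = 0.1082 mol/L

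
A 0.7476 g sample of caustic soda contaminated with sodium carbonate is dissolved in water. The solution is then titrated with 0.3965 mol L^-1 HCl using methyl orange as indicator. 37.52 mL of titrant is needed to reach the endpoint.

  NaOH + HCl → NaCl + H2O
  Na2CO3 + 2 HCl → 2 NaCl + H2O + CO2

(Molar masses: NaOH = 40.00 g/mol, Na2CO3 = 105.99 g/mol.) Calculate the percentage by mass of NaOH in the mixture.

n(HCl) = 0.03752 × 0.3965 = 0.01488 mol
Let x = n(NaOH), y = n(Na2CO3).
Titrant: 1x + 2y = 0.01488;  mass: 40.00x + 105.99y = 0.7476
Solving, x = 3.139 × 10^-3 mol, y = 5.869 × 10^-3 mol
mass of NaOH = 3.139 × 10^-3 × 40.00 = 0.1256 g
% NaOH = 0.1256 / 0.7476 × 100 = 16.79 %

16.79 %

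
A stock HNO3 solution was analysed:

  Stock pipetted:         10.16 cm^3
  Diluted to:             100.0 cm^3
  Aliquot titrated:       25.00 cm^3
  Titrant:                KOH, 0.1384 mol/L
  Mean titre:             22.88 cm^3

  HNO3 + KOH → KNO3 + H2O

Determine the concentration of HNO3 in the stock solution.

1.247 mol/L

n(KOH) = 0.02288 × 0.1384 = 3.167 × 10^-3 mol
n(HNO3) in the aliquot = 3.167 × 10^-3 mol (1:1 ratio)
[HNO3]_dilute = 3.167 × 10^-3 / 0.02500 = 0.1267 mol/L
Dilution factor = 100.0 / 10.16 = 9.843
[HNO3]_stock = 0.1267 × 9.843 = 1.247 mol/L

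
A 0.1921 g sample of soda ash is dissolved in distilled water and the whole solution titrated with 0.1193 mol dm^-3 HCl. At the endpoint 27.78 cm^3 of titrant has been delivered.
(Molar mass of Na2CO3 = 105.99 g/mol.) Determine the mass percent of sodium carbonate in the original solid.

91.43 %

Na2CO3 + 2 HCl → 2 NaCl + H2O + CO2
n(HCl) = 0.02778 L × 0.1193 mol/L = 3.314 × 10^-3 mol
From the 1:2 ratio, n(Na2CO3) = 1/2 × 3.314 × 10^-3 = 1.657 × 10^-3 mol
mass of Na2CO3 = 1.657 × 10^-3 × 105.99 g/mol = 0.1756 g
% Na2CO3 = 0.1756 / 0.1921 × 100 = 91.43 %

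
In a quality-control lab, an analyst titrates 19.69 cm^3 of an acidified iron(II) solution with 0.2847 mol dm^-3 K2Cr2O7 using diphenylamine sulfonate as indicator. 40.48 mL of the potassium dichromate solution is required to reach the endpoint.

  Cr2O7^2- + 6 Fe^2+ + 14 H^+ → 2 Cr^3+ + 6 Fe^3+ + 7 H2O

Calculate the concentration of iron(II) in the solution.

3.512 mol/L

n(K2Cr2O7) = 0.04048 L × 0.2847 mol/L = 0.01152 mol
From the 6:1 mole ratio, n(Fe2+) = 6/1 × 0.01152 = 0.06915 mol
[Fe2+] = 0.06915 mol / 0.01969 L = 3.512 mol/L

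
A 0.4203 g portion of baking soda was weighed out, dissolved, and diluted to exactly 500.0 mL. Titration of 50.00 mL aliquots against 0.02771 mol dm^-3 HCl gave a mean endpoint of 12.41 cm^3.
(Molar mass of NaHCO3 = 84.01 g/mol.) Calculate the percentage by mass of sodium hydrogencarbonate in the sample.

68.74 %

NaHCO3 + HCl → NaCl + H2O + CO2
n(HCl) per titration = 0.01241 × 0.02771 = 3.439 × 10^-4 mol
n(NaHCO3) in each aliquot = 3.439 × 10^-4 mol (1:1 ratio)
n(NaHCO3) in the whole flask = 3.439 × 10^-4 × 500.0/50.00 = 3.439 × 10^-3 mol
mass of NaHCO3 = 3.439 × 10^-3 × 84.01 = 0.2889 g
% NaHCO3 = 0.2889 / 0.4203 × 100 = 68.74 %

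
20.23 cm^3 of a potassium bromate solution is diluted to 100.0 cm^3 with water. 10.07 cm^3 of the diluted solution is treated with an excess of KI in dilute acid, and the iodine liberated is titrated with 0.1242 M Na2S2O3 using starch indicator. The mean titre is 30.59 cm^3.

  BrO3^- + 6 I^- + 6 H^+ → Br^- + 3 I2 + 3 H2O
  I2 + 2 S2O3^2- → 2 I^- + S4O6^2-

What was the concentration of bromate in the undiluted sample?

0.3108 M

n(S2O3^2-) = 0.03059 × 0.1242 = 3.799 × 10^-3 mol
n(I2) = n(S2O3^2-)/2 = 1.900 × 10^-3 mol
From the 1:3 ratio, n(BrO3^-) in the aliquot = 1/3 × 1.900 × 10^-3 = 6.332 × 10^-4 mol
[BrO3^-]_dilute = 6.332 × 10^-4 / 0.01007 = 0.06288 mol/L
[BrO3^-]_original = 0.06288 × 100.0/20.23 = 0.3108 mol/L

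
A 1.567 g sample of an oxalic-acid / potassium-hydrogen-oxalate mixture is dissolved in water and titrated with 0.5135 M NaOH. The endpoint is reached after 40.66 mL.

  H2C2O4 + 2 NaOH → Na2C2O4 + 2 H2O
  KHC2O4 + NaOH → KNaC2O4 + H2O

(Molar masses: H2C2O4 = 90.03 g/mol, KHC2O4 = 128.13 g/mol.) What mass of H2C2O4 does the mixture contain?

n(NaOH) = 0.04066 × 0.5135 = 0.02088 mol
Let x = n(H2C2O4), y = n(KHC2O4).
Titrant: 2x + 1y = 0.02088;  mass: 90.03x + 128.13y = 1.567
Solving, x = 6.667 × 10^-3 mol, y = 7.545 × 10^-3 mol
mass of H2C2O4 = 6.667 × 10^-3 × 90.03 = 0.6002 g

0.6002 g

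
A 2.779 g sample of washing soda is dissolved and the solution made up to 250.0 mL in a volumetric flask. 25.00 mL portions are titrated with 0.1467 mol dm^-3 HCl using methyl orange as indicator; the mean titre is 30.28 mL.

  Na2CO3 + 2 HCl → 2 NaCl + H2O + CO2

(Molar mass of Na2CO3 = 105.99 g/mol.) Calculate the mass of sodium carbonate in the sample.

n(HCl) per titration = 0.03028 × 0.1467 = 4.442 × 10^-3 mol
From the 1:2 ratio, n(Na2CO3) in each aliquot = 1/2 × 4.442 × 10^-3 = 2.221 × 10^-3 mol
n(Na2CO3) in the whole flask = 2.221 × 10^-3 × 250.0/25.00 = 0.02221 mol
mass of Na2CO3 = 0.02221 × 105.99 = 2.354 g

2.354 g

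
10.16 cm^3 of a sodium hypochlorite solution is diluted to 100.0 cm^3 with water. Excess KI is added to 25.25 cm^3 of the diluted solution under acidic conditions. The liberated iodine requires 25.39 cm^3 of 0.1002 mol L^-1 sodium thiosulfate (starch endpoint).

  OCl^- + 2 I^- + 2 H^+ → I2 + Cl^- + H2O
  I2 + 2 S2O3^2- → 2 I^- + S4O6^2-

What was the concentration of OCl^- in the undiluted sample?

0.4958 mol/L

n(S2O3^2-) = 0.02539 × 0.1002 = 2.544 × 10^-3 mol
n(I2) = n(S2O3^2-)/2 = 1.272 × 10^-3 mol
n(OCl^-) in the aliquot = 1.272 × 10^-3 mol (1:1 ratio)
[OCl^-]_dilute = 1.272 × 10^-3 / 0.02525 = 0.05038 mol/L
[OCl^-]_original = 0.05038 × 100.0/10.16 = 0.4958 mol/L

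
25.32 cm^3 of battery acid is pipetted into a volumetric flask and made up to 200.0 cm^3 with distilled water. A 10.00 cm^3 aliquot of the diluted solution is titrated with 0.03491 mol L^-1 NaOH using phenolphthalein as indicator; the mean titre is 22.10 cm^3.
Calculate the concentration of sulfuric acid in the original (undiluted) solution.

0.3047 mol/L

H2SO4 + 2 NaOH → Na2SO4 + 2 H2O
n(NaOH) = 0.02210 × 0.03491 = 7.715 × 10^-4 mol
From the 1:2 ratio, n(H2SO4) in the aliquot = 1/2 × 7.715 × 10^-4 = 3.858 × 10^-4 mol
[H2SO4]_dilute = 3.858 × 10^-4 / 0.01000 = 0.03858 mol/L
Dilution factor = 200.0 / 25.32 = 7.899
[H2SO4]_stock = 0.03858 × 7.899 = 0.3047 mol/L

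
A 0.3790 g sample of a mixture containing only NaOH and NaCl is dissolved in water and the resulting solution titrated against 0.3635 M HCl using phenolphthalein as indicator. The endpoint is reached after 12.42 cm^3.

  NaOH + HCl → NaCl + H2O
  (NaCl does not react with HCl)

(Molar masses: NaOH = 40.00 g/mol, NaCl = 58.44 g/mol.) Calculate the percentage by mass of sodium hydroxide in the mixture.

47.65 %

n(HCl) = 0.01242 × 0.3635 = 4.515 × 10^-3 mol
Let x = n(NaOH), y = n(NaCl).
Titrant: 1x = 4.515 × 10^-3;  mass: 40.00x + 58.44y = 0.3790
Solving, x = 4.515 × 10^-3 mol, y = 3.395 × 10^-3 mol
mass of NaOH = 4.515 × 10^-3 × 40.00 = 0.1806 g
% NaOH = 0.1806 / 0.3790 × 100 = 47.65 %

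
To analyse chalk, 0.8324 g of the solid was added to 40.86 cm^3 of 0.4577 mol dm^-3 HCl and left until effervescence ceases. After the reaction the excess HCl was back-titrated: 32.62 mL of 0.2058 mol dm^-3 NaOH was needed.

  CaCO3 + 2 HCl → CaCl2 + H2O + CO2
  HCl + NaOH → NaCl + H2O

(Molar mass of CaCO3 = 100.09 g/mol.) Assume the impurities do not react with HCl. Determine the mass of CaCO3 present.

0.6000 g

n(HCl) added = 0.04086 × 0.4577 = 0.01870 mol
n(NaOH) used in back-titration = 0.03262 × 0.2058 = 6.713 × 10^-3 mol
n(HCl) left over = 6.713 × 10^-3 mol (1:1 ratio)
n(HCl) consumed by analyte = 0.01870 − 6.713 × 10^-3 = 0.01199 mol
From the 1:2 ratio, n(CaCO3) = 1/2 × 0.01199 = 5.994 × 10^-3 mol
mass of CaCO3 = 5.994 × 10^-3 × 100.09 = 0.6000 g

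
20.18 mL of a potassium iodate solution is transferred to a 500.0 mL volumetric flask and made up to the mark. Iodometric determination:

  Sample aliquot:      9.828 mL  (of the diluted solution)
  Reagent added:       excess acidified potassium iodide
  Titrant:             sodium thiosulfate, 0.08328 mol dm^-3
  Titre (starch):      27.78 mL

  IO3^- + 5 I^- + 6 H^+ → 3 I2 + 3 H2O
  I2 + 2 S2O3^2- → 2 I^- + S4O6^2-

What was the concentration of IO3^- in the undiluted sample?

n(S2O3^2-) = 0.02778 × 0.08328 = 2.314 × 10^-3 mol
n(I2) = n(S2O3^2-)/2 = 1.157 × 10^-3 mol
From the 1:3 ratio, n(IO3^-) in the aliquot = 1/3 × 1.157 × 10^-3 = 3.856 × 10^-4 mol
[IO3^-]_dilute = 3.856 × 10^-4 / 0.009828 = 0.03923 mol/L
[IO3^-]_original = 0.03923 × 500.0/20.18 = 0.9721 mol/L

0.9721 mol/L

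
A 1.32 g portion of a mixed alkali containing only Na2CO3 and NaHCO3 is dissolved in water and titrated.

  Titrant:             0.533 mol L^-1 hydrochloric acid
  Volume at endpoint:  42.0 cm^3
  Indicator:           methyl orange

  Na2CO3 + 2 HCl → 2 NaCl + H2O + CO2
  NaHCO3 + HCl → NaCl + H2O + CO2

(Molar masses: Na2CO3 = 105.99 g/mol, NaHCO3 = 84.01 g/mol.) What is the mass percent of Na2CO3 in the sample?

72.6 %

n(HCl) = 0.0420 × 0.533 = 0.0224 mol
Let x = n(Na2CO3), y = n(NaHCO3).
Titrant: 2x + 1y = 0.0224;  mass: 105.99x + 84.01y = 1.32
Solving, x = 9.04 × 10^-3 mol, y = 4.31 × 10^-3 mol
mass of Na2CO3 = 9.04 × 10^-3 × 105.99 = 0.958 g
% Na2CO3 = 0.958 / 1.32 × 100 = 72.6 %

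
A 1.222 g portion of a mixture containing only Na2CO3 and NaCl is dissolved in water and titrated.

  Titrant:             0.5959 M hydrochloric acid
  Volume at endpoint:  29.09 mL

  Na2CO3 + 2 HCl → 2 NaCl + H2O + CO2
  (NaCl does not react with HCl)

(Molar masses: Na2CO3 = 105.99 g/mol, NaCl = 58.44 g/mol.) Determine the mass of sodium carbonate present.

n(HCl) = 0.02909 × 0.5959 = 0.01733 mol
Let x = n(Na2CO3), y = n(NaCl).
Titrant: 2x = 0.01733;  mass: 105.99x + 58.44y = 1.222
Solving, x = 8.667 × 10^-3 mol, y = 5.191 × 10^-3 mol
mass of Na2CO3 = 8.667 × 10^-3 × 105.99 = 0.9187 g

0.9187 g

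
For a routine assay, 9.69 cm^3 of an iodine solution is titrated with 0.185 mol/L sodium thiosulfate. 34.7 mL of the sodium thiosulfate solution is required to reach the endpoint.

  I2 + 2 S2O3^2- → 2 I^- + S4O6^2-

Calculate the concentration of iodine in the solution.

n(Na2S2O3) = 0.0347 L × 0.185 mol/L = 6.42 × 10^-3 mol
From the 1:2 mole ratio, n(I2) = 1/2 × 6.42 × 10^-3 = 3.21 × 10^-3 mol
[I2] = 3.21 × 10^-3 mol / 0.00969 L = 0.331 mol/L

0.331 mol/L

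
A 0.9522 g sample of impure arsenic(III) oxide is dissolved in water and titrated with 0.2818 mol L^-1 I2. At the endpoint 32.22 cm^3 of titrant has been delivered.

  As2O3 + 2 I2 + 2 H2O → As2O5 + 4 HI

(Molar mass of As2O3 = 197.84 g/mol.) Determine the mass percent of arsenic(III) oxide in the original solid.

94.32 %

n(I2) = 0.03222 L × 0.2818 mol/L = 9.080 × 10^-3 mol
From the 1:2 ratio, n(As2O3) = 1/2 × 9.080 × 10^-3 = 4.540 × 10^-3 mol
mass of As2O3 = 4.540 × 10^-3 × 197.84 g/mol = 0.8982 g
% As2O3 = 0.8982 / 0.9522 × 100 = 94.32 %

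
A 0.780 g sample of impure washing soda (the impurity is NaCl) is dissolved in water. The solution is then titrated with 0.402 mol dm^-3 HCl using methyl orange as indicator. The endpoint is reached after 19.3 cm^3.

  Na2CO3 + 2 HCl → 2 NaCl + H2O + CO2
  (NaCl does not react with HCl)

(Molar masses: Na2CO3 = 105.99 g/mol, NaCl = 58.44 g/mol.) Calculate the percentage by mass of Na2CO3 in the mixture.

52.7 %

n(HCl) = 0.0193 × 0.402 = 7.76 × 10^-3 mol
Let x = n(Na2CO3), y = n(NaCl).
Titrant: 2x = 7.76 × 10^-3;  mass: 105.99x + 58.44y = 0.780
Solving, x = 3.88 × 10^-3 mol, y = 6.31 × 10^-3 mol
mass of Na2CO3 = 3.88 × 10^-3 × 105.99 = 0.411 g
% Na2CO3 = 0.411 / 0.780 × 100 = 52.7 %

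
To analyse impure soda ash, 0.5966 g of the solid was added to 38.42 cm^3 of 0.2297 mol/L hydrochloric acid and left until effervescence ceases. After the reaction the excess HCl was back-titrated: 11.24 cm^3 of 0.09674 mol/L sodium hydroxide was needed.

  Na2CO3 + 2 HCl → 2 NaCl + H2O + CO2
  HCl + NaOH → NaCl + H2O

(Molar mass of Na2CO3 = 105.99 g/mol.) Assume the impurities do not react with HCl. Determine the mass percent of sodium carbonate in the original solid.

n(HCl) added = 0.03842 × 0.2297 = 8.825 × 10^-3 mol
n(NaOH) used in back-titration = 0.01124 × 0.09674 = 1.087 × 10^-3 mol
n(HCl) left over = 1.087 × 10^-3 mol (1:1 ratio)
n(HCl) consumed by analyte = 8.825 × 10^-3 − 1.087 × 10^-3 = 7.738 × 10^-3 mol
From the 1:2 ratio, n(Na2CO3) = 1/2 × 7.738 × 10^-3 = 3.869 × 10^-3 mol
mass of Na2CO3 = 3.869 × 10^-3 × 105.99 = 0.4101 g
% Na2CO3 = 0.4101 / 0.5966 × 100 = 68.73 %

68.73 %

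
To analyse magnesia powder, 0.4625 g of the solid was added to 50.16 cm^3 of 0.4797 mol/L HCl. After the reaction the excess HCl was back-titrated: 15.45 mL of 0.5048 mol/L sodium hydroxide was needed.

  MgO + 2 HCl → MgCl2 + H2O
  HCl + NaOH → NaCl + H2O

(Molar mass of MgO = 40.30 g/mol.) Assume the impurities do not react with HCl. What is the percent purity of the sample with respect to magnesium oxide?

n(HCl) added = 0.05016 × 0.4797 = 0.02406 mol
n(NaOH) used in back-titration = 0.01545 × 0.5048 = 7.799 × 10^-3 mol
n(HCl) left over = 7.799 × 10^-3 mol (1:1 ratio)
n(HCl) consumed by analyte = 0.02406 − 7.799 × 10^-3 = 0.01626 mol
From the 1:2 ratio, n(MgO) = 1/2 × 0.01626 = 8.131 × 10^-3 mol
mass of MgO = 8.131 × 10^-3 × 40.30 = 0.3277 g
% MgO = 0.3277 / 0.4625 × 100 = 70.85 %

70.85 %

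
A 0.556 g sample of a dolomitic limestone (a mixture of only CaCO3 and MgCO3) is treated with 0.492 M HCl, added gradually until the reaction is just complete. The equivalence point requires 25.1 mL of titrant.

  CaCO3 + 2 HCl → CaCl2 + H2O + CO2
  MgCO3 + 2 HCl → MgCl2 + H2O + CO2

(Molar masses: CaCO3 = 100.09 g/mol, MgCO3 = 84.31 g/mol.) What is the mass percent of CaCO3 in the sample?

n(HCl) = 0.0251 × 0.492 = 0.0123 mol
Let x = n(CaCO3), y = n(MgCO3).
Titrant: 2x + 2y = 0.0123;  mass: 100.09x + 84.31y = 0.556
Solving, x = 2.24 × 10^-3 mol, y = 3.93 × 10^-3 mol
mass of CaCO3 = 2.24 × 10^-3 × 100.09 = 0.225 g
% CaCO3 = 0.225 / 0.556 × 100 = 40.4 %

40.4 %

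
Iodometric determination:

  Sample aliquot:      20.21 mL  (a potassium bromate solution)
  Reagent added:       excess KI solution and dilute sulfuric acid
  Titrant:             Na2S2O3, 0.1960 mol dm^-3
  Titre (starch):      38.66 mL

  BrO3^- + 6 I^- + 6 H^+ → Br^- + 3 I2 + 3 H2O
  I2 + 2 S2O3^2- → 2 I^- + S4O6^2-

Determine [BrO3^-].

n(S2O3^2-) = 0.03866 × 0.1960 = 7.577 × 10^-3 mol
n(I2) = n(S2O3^2-)/2 = 3.789 × 10^-3 mol
From the 1:3 ratio, n(BrO3^-) in the aliquot = 1/3 × 3.789 × 10^-3 = 1.263 × 10^-3 mol
[BrO3^-] = 1.263 × 10^-3 / 0.02021 = 0.06249 mol/L

0.06249 mol/L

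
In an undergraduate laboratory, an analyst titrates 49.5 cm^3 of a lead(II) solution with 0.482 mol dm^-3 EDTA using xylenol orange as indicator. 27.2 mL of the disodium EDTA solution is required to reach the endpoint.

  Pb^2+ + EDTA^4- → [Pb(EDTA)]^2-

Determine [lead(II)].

n(EDTA) = 0.0272 L × 0.482 mol/L = 0.0131 mol
n(Pb2+) = 0.0131 mol (1:1 mole ratio)
[Pb2+] = 0.0131 mol / 0.0495 L = 0.265 mol/L

0.265 mol/L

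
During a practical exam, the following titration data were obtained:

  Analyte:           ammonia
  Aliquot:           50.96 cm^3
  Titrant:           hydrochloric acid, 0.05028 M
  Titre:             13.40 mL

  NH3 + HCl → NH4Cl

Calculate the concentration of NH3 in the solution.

0.01322 M

n(HCl) = 0.01340 L × 0.05028 mol/L = 6.738 × 10^-4 mol
n(NH3) = 6.738 × 10^-4 mol (1:1 mole ratio)
[NH3] = 6.738 × 10^-4 mol / 0.05096 L = 0.01322 mol/L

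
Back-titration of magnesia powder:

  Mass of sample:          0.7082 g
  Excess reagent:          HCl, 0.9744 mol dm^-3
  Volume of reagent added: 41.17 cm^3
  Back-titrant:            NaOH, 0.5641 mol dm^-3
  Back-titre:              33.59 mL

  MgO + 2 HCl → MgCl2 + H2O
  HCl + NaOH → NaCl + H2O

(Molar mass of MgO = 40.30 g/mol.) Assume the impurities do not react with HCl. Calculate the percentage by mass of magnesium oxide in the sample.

60.23 %

n(HCl) added = 0.04117 × 0.9744 = 0.04012 mol
n(NaOH) used in back-titration = 0.03359 × 0.5641 = 0.01895 mol
n(HCl) left over = 0.01895 mol (1:1 ratio)
n(HCl) consumed by analyte = 0.04012 − 0.01895 = 0.02117 mol
From the 1:2 ratio, n(MgO) = 1/2 × 0.02117 = 0.01058 mol
mass of MgO = 0.01058 × 40.30 = 0.4265 g
% MgO = 0.4265 / 0.7082 × 100 = 60.23 %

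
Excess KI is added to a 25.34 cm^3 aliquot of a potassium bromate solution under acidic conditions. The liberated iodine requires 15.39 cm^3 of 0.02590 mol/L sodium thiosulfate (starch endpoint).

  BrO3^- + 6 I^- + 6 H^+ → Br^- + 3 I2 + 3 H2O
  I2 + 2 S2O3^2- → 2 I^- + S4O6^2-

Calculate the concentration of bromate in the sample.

n(S2O3^2-) = 0.01539 × 0.02590 = 3.986 × 10^-4 mol
n(I2) = n(S2O3^2-)/2 = 1.993 × 10^-4 mol
From the 1:3 ratio, n(BrO3^-) in the aliquot = 1/3 × 1.993 × 10^-4 = 6.643 × 10^-5 mol
[BrO3^-] = 6.643 × 10^-5 / 0.02534 = 0.002622 mol/L

0.002622 mol/L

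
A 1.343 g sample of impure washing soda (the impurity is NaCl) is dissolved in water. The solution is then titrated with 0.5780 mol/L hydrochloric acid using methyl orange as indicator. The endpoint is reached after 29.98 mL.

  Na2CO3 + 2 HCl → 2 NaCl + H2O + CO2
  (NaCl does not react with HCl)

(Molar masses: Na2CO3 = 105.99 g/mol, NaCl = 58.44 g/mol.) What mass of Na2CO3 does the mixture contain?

n(HCl) = 0.02998 × 0.5780 = 0.01733 mol
Let x = n(Na2CO3), y = n(NaCl).
Titrant: 2x = 0.01733;  mass: 105.99x + 58.44y = 1.343
Solving, x = 8.664 × 10^-3 mol, y = 7.267 × 10^-3 mol
mass of Na2CO3 = 8.664 × 10^-3 × 105.99 = 0.9183 g

0.9183 g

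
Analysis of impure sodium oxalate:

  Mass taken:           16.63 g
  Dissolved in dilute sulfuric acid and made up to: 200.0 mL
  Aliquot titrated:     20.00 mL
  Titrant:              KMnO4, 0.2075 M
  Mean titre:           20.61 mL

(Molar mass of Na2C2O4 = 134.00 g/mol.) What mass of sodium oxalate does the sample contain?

2 MnO4^- + 5 C2O4^2- + 16 H^+ → 2 Mn^2+ + 10 CO2 + 8 H2O
n(KMnO4) per titration = 0.02061 × 0.2075 = 4.277 × 10^-3 mol
From the 5:2 ratio, n(Na2C2O4) in each aliquot = 5/2 × 4.277 × 10^-3 = 0.01069 mol
n(Na2C2O4) in the whole flask = 0.01069 × 200.0/20.00 = 0.1069 mol
mass of Na2C2O4 = 0.1069 × 134.00 = 14.33 g

14.33 g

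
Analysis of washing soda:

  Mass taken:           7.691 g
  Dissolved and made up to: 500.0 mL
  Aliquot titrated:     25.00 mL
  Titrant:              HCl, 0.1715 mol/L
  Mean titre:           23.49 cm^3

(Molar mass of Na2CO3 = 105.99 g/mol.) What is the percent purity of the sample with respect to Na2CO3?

Na2CO3 + 2 HCl → 2 NaCl + H2O + CO2
n(HCl) per titration = 0.02349 × 0.1715 = 4.029 × 10^-3 mol
From the 1:2 ratio, n(Na2CO3) in each aliquot = 1/2 × 4.029 × 10^-3 = 2.014 × 10^-3 mol
n(Na2CO3) in the whole flask = 2.014 × 10^-3 × 500.0/25.00 = 0.04029 mol
mass of Na2CO3 = 0.04029 × 105.99 = 4.270 g
% Na2CO3 = 4.270 / 7.691 × 100 = 55.52 %

55.52 %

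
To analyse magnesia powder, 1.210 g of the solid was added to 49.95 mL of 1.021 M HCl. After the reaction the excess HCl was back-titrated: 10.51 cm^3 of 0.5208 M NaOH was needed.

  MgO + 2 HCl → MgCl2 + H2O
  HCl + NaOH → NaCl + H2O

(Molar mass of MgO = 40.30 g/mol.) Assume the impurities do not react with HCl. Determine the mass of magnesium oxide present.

n(HCl) added = 0.04995 × 1.021 = 0.05100 mol
n(NaOH) used in back-titration = 0.01051 × 0.5208 = 5.474 × 10^-3 mol
n(HCl) left over = 5.474 × 10^-3 mol (1:1 ratio)
n(HCl) consumed by analyte = 0.05100 − 5.474 × 10^-3 = 0.04553 mol
From the 1:2 ratio, n(MgO) = 1/2 × 0.04553 = 0.02276 mol
mass of MgO = 0.02276 × 40.30 = 0.9173 g

0.9173 g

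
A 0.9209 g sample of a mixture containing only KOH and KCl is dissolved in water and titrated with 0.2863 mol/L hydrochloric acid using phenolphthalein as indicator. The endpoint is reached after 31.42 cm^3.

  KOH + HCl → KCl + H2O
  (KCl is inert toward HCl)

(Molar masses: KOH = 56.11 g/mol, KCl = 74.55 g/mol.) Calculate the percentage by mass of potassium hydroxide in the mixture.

54.81 %

n(HCl) = 0.03142 × 0.2863 = 8.996 × 10^-3 mol
Let x = n(KOH), y = n(KCl).
Titrant: 1x = 8.996 × 10^-3;  mass: 56.11x + 74.55y = 0.9209
Solving, x = 8.996 × 10^-3 mol, y = 5.582 × 10^-3 mol
mass of KOH = 8.996 × 10^-3 × 56.11 = 0.5047 g
% KOH = 0.5047 / 0.9209 × 100 = 54.81 %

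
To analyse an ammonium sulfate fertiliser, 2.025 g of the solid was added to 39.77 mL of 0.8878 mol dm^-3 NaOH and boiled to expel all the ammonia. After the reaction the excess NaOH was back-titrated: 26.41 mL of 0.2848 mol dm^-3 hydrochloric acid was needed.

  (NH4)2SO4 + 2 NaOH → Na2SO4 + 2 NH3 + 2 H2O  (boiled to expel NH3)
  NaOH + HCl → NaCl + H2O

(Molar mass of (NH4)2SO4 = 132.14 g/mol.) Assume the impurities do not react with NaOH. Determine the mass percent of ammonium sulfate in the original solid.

n(NaOH) added = 0.03977 × 0.8878 = 0.03531 mol
n(HCl) used in back-titration = 0.02641 × 0.2848 = 7.522 × 10^-3 mol
n(NaOH) left over = 7.522 × 10^-3 mol (1:1 ratio)
n(NaOH) consumed by analyte = 0.03531 − 7.522 × 10^-3 = 0.02779 mol
From the 1:2 ratio, n((NH4)2SO4) = 1/2 × 0.02779 = 0.01389 mol
mass of (NH4)2SO4 = 0.01389 × 132.14 = 1.836 g
% (NH4)2SO4 = 1.836 / 2.025 × 100 = 90.66 %

90.66 %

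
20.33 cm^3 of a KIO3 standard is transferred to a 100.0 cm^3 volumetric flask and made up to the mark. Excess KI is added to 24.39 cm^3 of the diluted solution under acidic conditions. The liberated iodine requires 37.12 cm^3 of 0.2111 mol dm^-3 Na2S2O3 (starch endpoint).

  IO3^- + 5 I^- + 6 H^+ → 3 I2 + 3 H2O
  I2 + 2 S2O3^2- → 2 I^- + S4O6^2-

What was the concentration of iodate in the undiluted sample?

0.2634 mol/L

n(S2O3^2-) = 0.03712 × 0.2111 = 7.836 × 10^-3 mol
n(I2) = n(S2O3^2-)/2 = 3.918 × 10^-3 mol
From the 1:3 ratio, n(IO3^-) in the aliquot = 1/3 × 3.918 × 10^-3 = 1.306 × 10^-3 mol
[IO3^-]_dilute = 1.306 × 10^-3 / 0.02439 = 0.05355 mol/L
[IO3^-]_original = 0.05355 × 100.0/20.33 = 0.2634 mol/L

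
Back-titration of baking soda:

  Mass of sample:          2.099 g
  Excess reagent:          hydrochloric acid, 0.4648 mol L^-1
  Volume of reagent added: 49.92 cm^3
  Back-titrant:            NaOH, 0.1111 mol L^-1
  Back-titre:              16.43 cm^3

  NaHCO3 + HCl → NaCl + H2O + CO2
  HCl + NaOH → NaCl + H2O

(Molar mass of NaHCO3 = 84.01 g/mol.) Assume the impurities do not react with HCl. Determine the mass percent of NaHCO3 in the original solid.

85.56 %

n(HCl) added = 0.04992 × 0.4648 = 0.02320 mol
n(NaOH) used in back-titration = 0.01643 × 0.1111 = 1.825 × 10^-3 mol
n(HCl) left over = 1.825 × 10^-3 mol (1:1 ratio)
n(HCl) consumed by analyte = 0.02320 − 1.825 × 10^-3 = 0.02138 mol
n(NaHCO3) = 0.02138 mol (1:1 ratio)
mass of NaHCO3 = 0.02138 × 84.01 = 1.796 g
% NaHCO3 = 1.796 / 2.099 × 100 = 85.56 %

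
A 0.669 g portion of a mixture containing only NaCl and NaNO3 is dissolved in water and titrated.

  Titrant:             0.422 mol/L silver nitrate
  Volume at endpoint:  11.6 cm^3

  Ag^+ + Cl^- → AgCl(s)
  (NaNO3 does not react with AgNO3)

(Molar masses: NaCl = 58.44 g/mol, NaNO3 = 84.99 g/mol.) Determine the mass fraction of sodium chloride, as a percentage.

n(AgNO3) = 0.0116 × 0.422 = 4.90 × 10^-3 mol
Let x = n(NaCl), y = n(NaNO3).
Titrant: 1x = 4.90 × 10^-3;  mass: 58.44x + 84.99y = 0.669
Solving, x = 4.90 × 10^-3 mol, y = 4.51 × 10^-3 mol
mass of NaCl = 4.90 × 10^-3 × 58.44 = 0.286 g
% NaCl = 0.286 / 0.669 × 100 = 42.8 %

42.8 %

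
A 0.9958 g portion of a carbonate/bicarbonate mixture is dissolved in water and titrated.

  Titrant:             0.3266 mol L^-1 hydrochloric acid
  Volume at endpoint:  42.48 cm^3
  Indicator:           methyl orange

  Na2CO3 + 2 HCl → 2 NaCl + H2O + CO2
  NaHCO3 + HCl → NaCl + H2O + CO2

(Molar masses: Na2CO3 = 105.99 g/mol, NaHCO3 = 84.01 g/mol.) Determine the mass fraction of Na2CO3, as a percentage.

n(HCl) = 0.04248 × 0.3266 = 0.01387 mol
Let x = n(Na2CO3), y = n(NaHCO3).
Titrant: 2x + 1y = 0.01387;  mass: 105.99x + 84.01y = 0.9958
Solving, x = 2.737 × 10^-3 mol, y = 8.401 × 10^-3 mol
mass of Na2CO3 = 2.737 × 10^-3 × 105.99 = 0.2901 g
% Na2CO3 = 0.2901 / 0.9958 × 100 = 29.13 %

29.13 %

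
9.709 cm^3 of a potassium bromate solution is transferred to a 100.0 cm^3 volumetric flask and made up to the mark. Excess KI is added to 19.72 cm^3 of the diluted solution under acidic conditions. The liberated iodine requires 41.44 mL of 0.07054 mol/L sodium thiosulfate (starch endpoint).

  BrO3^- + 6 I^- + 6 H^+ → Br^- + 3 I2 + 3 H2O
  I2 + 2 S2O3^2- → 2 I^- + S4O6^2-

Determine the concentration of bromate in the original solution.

n(S2O3^2-) = 0.04144 × 0.07054 = 2.923 × 10^-3 mol
n(I2) = n(S2O3^2-)/2 = 1.462 × 10^-3 mol
From the 1:3 ratio, n(BrO3^-) in the aliquot = 1/3 × 1.462 × 10^-3 = 4.872 × 10^-4 mol
[BrO3^-]_dilute = 4.872 × 10^-4 / 0.01972 = 0.02471 mol/L
[BrO3^-]_original = 0.02471 × 100.0/9.709 = 0.2545 mol/L

0.2545 mol/L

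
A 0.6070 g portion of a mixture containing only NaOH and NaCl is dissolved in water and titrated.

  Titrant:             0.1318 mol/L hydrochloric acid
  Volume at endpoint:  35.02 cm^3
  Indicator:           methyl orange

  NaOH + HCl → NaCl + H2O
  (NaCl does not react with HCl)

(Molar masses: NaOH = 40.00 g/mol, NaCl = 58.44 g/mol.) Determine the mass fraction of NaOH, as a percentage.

30.42 %

n(HCl) = 0.03502 × 0.1318 = 4.616 × 10^-3 mol
Let x = n(NaOH), y = n(NaCl).
Titrant: 1x = 4.616 × 10^-3;  mass: 40.00x + 58.44y = 0.6070
Solving, x = 4.616 × 10^-3 mol, y = 7.227 × 10^-3 mol
mass of NaOH = 4.616 × 10^-3 × 40.00 = 0.1846 g
% NaOH = 0.1846 / 0.6070 × 100 = 30.42 %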